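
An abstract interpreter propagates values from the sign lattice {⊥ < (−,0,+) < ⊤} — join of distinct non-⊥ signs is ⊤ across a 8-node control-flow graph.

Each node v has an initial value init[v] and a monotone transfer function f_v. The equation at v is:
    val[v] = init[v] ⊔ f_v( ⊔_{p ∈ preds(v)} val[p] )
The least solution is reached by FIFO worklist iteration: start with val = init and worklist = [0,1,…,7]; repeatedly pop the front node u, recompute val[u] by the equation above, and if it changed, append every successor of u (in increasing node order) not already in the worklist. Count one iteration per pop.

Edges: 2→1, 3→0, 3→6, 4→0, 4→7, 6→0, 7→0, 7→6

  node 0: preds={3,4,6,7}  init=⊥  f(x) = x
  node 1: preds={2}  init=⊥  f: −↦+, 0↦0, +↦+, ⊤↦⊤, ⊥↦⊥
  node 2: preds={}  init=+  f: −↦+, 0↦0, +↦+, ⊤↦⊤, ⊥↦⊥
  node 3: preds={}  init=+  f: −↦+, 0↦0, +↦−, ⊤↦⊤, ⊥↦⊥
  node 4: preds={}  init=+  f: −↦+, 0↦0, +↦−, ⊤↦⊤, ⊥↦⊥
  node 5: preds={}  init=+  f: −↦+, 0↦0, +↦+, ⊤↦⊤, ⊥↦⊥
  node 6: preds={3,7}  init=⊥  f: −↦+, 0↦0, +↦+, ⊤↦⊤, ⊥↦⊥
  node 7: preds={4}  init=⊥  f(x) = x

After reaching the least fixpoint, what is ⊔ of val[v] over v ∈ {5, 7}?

+

Worklist (10 pops):
  #1 pop 0: in=+ → + (was ⊥); enqueue []
  #2 pop 1: in=+ → + (was ⊥); enqueue []
  #3 pop 2: in=⊥ → + (no change)
  #4 pop 3: in=⊥ → + (no change)
  #5 pop 4: in=⊥ → + (no change)
  #6 pop 5: in=⊥ → + (no change)
  #7 pop 6: in=+ → + (was ⊥); enqueue [0]
  #8 pop 7: in=+ → + (was ⊥); enqueue [6]
  #9 pop 0: in=+ → + (no change)
  #10 pop 6: in=+ → + (no change)

Fixpoint:
  val[0] = +
  val[1] = +
  val[2] = +
  val[3] = +
  val[4] = +
  val[5] = +
  val[6] = +
  val[7] = +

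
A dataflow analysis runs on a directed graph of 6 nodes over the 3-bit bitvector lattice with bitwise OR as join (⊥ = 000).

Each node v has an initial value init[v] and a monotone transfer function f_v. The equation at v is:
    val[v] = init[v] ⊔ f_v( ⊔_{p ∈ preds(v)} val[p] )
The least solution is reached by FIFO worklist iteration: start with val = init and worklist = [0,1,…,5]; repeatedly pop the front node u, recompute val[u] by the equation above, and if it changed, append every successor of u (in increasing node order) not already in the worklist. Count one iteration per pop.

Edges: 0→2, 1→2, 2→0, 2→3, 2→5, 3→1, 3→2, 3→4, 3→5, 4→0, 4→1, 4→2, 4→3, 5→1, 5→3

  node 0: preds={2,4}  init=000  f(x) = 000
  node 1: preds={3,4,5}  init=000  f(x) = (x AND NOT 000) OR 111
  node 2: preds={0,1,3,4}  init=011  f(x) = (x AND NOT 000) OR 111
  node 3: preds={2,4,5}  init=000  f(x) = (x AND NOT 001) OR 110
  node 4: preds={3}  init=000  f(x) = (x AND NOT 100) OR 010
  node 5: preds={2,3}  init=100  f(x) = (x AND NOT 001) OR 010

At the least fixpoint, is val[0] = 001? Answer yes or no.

no

Iteration log — 10 steps:
  step 1. node 0  ⊔preds=011  new=000  stable
  step 2. node 1  ⊔preds=100  new=111  old=000  +wl: 
  step 3. node 2  ⊔preds=111  new=111  old=011  +wl: 0
  step 4. node 3  ⊔preds=111  new=110  old=000  +wl: 1,2
  step 5. node 4  ⊔preds=110  new=010  old=000  +wl: 3
  step 6. node 5  ⊔preds=111  new=110  old=100  +wl: 
  step 7. node 0  ⊔preds=111  new=000  stable
  step 8. node 1  ⊔preds=110  new=111  stable
  step 9. node 2  ⊔preds=111  new=111  stable
  step 10. node 3  ⊔preds=111  new=110  stable

Least fixpoint reached:
  node 0: 000
  node 1: 111
  node 2: 111
  node 3: 110
  node 4: 010
  node 5: 110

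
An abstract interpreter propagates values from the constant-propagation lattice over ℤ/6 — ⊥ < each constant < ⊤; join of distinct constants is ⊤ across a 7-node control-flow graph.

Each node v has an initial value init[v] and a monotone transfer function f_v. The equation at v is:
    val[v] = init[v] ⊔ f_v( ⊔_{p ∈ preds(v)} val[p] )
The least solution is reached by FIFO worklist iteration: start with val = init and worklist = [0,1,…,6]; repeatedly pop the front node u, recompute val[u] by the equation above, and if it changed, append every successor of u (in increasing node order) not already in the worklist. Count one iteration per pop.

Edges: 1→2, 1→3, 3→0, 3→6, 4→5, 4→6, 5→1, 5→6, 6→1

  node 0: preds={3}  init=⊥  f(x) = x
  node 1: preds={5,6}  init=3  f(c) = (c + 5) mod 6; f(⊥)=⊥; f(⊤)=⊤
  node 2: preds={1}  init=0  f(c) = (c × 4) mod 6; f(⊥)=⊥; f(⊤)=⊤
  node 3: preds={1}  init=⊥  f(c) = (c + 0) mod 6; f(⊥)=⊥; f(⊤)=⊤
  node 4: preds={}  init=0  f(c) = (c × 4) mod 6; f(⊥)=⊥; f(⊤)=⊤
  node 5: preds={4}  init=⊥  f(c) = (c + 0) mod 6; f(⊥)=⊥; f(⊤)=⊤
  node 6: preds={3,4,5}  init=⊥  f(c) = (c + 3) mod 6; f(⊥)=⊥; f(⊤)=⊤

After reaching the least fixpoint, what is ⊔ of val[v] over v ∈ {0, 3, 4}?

Trace (13 dequeues):
  [1] u=0 | in ⊥ | out ⊥ | ==
  [2] u=1 | in ⊥ | out 3 | ==
  [3] u=2 | in 3 | out 0 | ==
  [4] u=3 | in 3 | out 3 | prev ⊥ | push {0}
  [5] u=4 | in ⊥ | out 0 | ==
  [6] u=5 | in 0 | out 0 | prev ⊥ | push {1}
  [7] u=6 | in ⊤ | out ⊤ | prev ⊥ | push {}
  [8] u=0 | in 3 | out 3 | prev ⊥ | push {}
  [9] u=1 | in ⊤ | out ⊤ | prev 3 | push {2,3}
  [10] u=2 | in ⊤ | out ⊤ | prev 0 | push {}
  [11] u=3 | in ⊤ | out ⊤ | prev 3 | push {0,6}
  [12] u=0 | in ⊤ | out ⊤ | prev 3 | push {}
  [13] u=6 | in ⊤ | out ⊤ | ==

Converged values:
  [0] ⊤
  [1] ⊤
  [2] ⊤
  [3] ⊤
  [4] 0
  [5] 0
  [6] ⊤

⊤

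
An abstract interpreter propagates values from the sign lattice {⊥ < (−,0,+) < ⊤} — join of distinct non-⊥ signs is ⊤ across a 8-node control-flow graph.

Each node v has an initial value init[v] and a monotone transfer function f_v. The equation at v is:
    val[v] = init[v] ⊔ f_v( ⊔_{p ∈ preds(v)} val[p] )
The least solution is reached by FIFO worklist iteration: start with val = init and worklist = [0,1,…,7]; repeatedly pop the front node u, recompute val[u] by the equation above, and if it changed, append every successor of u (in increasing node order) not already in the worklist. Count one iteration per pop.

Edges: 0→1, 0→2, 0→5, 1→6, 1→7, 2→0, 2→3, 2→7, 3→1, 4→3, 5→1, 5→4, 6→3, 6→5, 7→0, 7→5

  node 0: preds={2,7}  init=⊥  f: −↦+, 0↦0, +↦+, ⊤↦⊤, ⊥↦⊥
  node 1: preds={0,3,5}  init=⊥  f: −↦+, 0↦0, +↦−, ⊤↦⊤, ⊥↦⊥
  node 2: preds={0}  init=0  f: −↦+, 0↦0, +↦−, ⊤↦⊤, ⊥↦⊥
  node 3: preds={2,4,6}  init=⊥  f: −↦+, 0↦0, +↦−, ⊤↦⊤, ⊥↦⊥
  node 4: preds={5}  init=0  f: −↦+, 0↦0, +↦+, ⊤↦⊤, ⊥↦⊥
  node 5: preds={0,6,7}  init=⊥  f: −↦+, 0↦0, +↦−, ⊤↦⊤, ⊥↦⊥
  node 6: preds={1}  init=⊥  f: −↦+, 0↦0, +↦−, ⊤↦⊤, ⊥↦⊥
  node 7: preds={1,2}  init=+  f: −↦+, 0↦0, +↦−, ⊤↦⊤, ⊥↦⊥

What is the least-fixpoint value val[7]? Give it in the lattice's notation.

⊤

Iteration log — 13 steps:
  step 1. node 0  ⊔preds=⊤  new=⊤  old=⊥  +wl: 
  step 2. node 1  ⊔preds=⊤  new=⊤  old=⊥  +wl: 
  step 3. node 2  ⊔preds=⊤  new=⊤  old=0  +wl: 0
  step 4. node 3  ⊔preds=⊤  new=⊤  old=⊥  +wl: 1
  step 5. node 4  ⊔preds=⊥  new=0  stable
  step 6. node 5  ⊔preds=⊤  new=⊤  old=⊥  +wl: 4
  step 7. node 6  ⊔preds=⊤  new=⊤  old=⊥  +wl: 3,5
  step 8. node 7  ⊔preds=⊤  new=⊤  old=+  +wl: 
  step 9. node 0  ⊔preds=⊤  new=⊤  stable
  step 10. node 1  ⊔preds=⊤  new=⊤  stable
  step 11. node 4  ⊔preds=⊤  new=⊤  old=0  +wl: 
  step 12. node 3  ⊔preds=⊤  new=⊤  stable
  step 13. node 5  ⊔preds=⊤  new=⊤  stable

Least fixpoint reached:
  node 0: ⊤
  node 1: ⊤
  node 2: ⊤
  node 3: ⊤
  node 4: ⊤
  node 5: ⊤
  node 6: ⊤
  node 7: ⊤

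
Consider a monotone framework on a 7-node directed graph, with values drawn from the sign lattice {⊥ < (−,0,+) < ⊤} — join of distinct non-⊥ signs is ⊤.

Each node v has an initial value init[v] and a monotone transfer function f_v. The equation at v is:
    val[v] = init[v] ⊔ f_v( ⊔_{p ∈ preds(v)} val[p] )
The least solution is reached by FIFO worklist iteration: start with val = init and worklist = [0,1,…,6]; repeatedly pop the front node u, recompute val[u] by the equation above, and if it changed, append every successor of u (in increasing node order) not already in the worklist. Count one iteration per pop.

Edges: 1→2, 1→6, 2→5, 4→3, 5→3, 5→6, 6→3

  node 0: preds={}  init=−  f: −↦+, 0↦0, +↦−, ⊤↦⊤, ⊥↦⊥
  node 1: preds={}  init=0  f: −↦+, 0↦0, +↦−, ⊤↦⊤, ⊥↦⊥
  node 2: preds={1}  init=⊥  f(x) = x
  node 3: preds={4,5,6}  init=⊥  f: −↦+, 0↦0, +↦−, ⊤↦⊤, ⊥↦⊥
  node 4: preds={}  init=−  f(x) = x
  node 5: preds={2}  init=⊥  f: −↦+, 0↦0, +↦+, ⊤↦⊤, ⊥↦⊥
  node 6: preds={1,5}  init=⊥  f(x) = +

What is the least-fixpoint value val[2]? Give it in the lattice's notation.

Iteration log — 8 steps:
  step 1. node 0  ⊔preds=⊥  new=−  stable
  step 2. node 1  ⊔preds=⊥  new=0  stable
  step 3. node 2  ⊔preds=0  new=0  old=⊥  +wl: 
  step 4. node 3  ⊔preds=−  new=+  old=⊥  +wl: 
  step 5. node 4  ⊔preds=⊥  new=−  stable
  step 6. node 5  ⊔preds=0  new=0  old=⊥  +wl: 3
  step 7. node 6  ⊔preds=0  new=+  old=⊥  +wl: 
  step 8. node 3  ⊔preds=⊤  new=⊤  old=+  +wl: 

Least fixpoint reached:
  node 0: −
  node 1: 0
  node 2: 0
  node 3: ⊤
  node 4: −
  node 5: 0
  node 6: +

0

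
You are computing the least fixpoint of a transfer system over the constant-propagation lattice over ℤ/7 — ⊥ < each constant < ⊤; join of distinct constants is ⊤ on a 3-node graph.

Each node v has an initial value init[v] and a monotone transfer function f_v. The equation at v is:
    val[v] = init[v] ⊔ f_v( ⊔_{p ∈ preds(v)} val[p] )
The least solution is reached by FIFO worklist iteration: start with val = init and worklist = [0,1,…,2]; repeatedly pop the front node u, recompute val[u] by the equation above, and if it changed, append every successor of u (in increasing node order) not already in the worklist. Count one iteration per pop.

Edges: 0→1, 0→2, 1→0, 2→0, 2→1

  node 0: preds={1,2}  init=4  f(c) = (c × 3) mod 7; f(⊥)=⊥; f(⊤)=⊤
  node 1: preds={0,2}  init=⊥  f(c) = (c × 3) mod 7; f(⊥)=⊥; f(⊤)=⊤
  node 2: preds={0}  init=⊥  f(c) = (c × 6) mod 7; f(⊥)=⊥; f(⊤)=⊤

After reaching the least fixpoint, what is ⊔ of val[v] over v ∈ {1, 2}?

Trace (8 dequeues):
  [1] u=0 | in ⊥ | out 4 | ==
  [2] u=1 | in 4 | out 5 | prev ⊥ | push {0}
  [3] u=2 | in 4 | out 3 | prev ⊥ | push {1}
  [4] u=0 | in ⊤ | out ⊤ | prev 4 | push {2}
  [5] u=1 | in ⊤ | out ⊤ | prev 5 | push {0}
  [6] u=2 | in ⊤ | out ⊤ | prev 3 | push {1}
  [7] u=0 | in ⊤ | out ⊤ | ==
  [8] u=1 | in ⊤ | out ⊤ | ==

Converged values:
  [0] ⊤
  [1] ⊤
  [2] ⊤

⊤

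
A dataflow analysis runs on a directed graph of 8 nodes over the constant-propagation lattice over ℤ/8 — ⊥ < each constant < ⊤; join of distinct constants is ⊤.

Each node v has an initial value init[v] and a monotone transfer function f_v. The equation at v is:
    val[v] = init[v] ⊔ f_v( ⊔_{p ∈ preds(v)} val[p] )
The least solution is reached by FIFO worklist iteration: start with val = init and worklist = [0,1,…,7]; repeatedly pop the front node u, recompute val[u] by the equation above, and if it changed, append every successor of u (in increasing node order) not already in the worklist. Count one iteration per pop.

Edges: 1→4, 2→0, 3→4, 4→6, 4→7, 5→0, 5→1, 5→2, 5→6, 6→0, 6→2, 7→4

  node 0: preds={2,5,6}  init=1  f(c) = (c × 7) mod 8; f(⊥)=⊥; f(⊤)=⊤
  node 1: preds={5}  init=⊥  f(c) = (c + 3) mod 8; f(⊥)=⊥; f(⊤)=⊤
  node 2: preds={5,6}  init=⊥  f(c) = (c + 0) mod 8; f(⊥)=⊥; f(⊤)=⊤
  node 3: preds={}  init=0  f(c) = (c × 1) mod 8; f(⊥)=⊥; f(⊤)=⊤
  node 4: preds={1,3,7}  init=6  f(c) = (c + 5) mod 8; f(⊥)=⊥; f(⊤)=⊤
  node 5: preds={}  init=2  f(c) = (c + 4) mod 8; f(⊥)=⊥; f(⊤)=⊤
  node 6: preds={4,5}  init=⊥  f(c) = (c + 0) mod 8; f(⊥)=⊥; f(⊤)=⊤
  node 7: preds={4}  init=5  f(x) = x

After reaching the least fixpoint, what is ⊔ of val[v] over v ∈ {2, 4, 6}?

Worklist (12 pops):
  #1 pop 0: in=2 → ⊤ (was 1); enqueue []
  #2 pop 1: in=2 → 5 (was ⊥); enqueue []
  #3 pop 2: in=2 → 2 (was ⊥); enqueue [0]
  #4 pop 3: in=⊥ → 0 (no change)
  #5 pop 4: in=⊤ → ⊤ (was 6); enqueue []
  #6 pop 5: in=⊥ → 2 (no change)
  #7 pop 6: in=⊤ → ⊤ (was ⊥); enqueue [2]
  #8 pop 7: in=⊤ → ⊤ (was 5); enqueue [4]
  #9 pop 0: in=⊤ → ⊤ (no change)
  #10 pop 2: in=⊤ → ⊤ (was 2); enqueue [0]
  #11 pop 4: in=⊤ → ⊤ (no change)
  #12 pop 0: in=⊤ → ⊤ (no change)

Fixpoint:
  val[0] = ⊤
  val[1] = 5
  val[2] = ⊤
  val[3] = 0
  val[4] = ⊤
  val[5] = 2
  val[6] = ⊤
  val[7] = ⊤

⊤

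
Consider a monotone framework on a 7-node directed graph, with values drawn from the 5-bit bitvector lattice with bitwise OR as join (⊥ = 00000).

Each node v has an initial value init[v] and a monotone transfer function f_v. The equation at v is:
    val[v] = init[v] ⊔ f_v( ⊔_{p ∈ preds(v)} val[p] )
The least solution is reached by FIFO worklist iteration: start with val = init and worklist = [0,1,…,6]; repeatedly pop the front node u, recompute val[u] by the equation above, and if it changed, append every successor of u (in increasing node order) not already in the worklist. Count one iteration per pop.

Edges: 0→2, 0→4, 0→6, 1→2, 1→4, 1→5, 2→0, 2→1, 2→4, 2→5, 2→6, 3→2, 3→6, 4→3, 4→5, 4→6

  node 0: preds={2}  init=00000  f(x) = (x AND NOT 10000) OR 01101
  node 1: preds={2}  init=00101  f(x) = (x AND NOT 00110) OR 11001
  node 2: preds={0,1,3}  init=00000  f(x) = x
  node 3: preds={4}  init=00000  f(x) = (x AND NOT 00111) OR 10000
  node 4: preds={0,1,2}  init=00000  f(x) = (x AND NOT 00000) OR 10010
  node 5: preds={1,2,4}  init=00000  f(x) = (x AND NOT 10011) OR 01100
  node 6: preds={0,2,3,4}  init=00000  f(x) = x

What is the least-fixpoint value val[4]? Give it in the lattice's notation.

Iteration log — 13 steps:
  step 1. node 0  ⊔preds=00000  new=01101  old=00000  +wl: 
  step 2. node 1  ⊔preds=00000  new=11101  old=00101  +wl: 
  step 3. node 2  ⊔preds=11101  new=11101  old=00000  +wl: 0,1
  step 4. node 3  ⊔preds=00000  new=10000  old=00000  +wl: 2
  step 5. node 4  ⊔preds=11101  new=11111  old=00000  +wl: 3
  step 6. node 5  ⊔preds=11111  new=01100  old=00000  +wl: 
  step 7. node 6  ⊔preds=11111  new=11111  old=00000  +wl: 
  step 8. node 0  ⊔preds=11101  new=01101  stable
  step 9. node 1  ⊔preds=11101  new=11101  stable
  step 10. node 2  ⊔preds=11101  new=11101  stable
  step 11. node 3  ⊔preds=11111  new=11000  old=10000  +wl: 2,6
  step 12. node 2  ⊔preds=11101  new=11101  stable
  step 13. node 6  ⊔preds=11111  new=11111  stable

Least fixpoint reached:
  node 0: 01101
  node 1: 11101
  node 2: 11101
  node 3: 11000
  node 4: 11111
  node 5: 01100
  node 6: 11111

11111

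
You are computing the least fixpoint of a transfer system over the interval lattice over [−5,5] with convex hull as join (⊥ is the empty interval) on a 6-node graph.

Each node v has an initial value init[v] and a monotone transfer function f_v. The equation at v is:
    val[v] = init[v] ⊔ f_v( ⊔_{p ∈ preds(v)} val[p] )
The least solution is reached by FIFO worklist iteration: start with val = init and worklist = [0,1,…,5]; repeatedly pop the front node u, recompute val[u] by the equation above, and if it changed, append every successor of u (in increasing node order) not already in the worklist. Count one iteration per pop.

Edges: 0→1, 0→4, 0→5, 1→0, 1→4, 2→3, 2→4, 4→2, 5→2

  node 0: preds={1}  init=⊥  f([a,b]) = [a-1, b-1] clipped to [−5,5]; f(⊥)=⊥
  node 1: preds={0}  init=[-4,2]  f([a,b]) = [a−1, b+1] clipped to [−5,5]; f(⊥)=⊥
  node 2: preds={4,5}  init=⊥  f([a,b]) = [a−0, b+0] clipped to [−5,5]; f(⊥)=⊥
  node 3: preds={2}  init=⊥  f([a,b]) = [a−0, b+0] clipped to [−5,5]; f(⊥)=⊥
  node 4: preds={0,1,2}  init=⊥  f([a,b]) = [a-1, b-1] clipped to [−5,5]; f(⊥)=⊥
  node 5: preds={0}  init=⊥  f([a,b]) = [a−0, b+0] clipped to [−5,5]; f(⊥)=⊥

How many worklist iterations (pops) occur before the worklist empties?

Trace (10 dequeues):
  [1] u=0 | in [-4,2] | out [-5,1] | prev ⊥ | push {}
  [2] u=1 | in [-5,1] | out [-5,2] | prev [-4,2] | push {0}
  [3] u=2 | in ⊥ | out ⊥ | ==
  [4] u=3 | in ⊥ | out ⊥ | ==
  [5] u=4 | in [-5,2] | out [-5,1] | prev ⊥ | push {2}
  [6] u=5 | in [-5,1] | out [-5,1] | prev ⊥ | push {}
  [7] u=0 | in [-5,2] | out [-5,1] | ==
  [8] u=2 | in [-5,1] | out [-5,1] | prev ⊥ | push {3,4}
  [9] u=3 | in [-5,1] | out [-5,1] | prev ⊥ | push {}
  [10] u=4 | in [-5,2] | out [-5,1] | ==

Converged values:
  [0] [-5,1]
  [1] [-5,2]
  [2] [-5,1]
  [3] [-5,1]
  [4] [-5,1]
  [5] [-5,1]

10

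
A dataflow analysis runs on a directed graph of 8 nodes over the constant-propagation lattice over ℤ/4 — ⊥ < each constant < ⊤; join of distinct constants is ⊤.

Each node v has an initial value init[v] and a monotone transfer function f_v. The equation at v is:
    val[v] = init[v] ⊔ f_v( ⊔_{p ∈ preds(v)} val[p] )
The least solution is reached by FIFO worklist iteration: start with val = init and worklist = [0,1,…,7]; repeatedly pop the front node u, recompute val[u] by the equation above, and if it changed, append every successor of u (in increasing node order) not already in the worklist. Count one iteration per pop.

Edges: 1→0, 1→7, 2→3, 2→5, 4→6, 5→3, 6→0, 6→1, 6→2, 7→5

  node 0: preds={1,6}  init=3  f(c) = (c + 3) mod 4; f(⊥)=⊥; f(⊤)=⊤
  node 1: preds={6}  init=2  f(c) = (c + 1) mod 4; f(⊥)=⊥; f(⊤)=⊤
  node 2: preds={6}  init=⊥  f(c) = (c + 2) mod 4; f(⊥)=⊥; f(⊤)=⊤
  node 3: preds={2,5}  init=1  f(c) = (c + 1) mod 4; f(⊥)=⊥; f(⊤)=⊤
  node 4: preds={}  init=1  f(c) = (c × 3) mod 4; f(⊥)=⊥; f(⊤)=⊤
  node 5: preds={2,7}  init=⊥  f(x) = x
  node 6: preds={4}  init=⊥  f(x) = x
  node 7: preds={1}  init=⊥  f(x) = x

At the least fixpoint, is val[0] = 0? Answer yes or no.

Worklist (13 pops):
  #1 pop 0: in=2 → ⊤ (was 3); enqueue []
  #2 pop 1: in=⊥ → 2 (no change)
  #3 pop 2: in=⊥ → ⊥ (no change)
  #4 pop 3: in=⊥ → 1 (no change)
  #5 pop 4: in=⊥ → 1 (no change)
  #6 pop 5: in=⊥ → ⊥ (no change)
  #7 pop 6: in=1 → 1 (was ⊥); enqueue [0,1,2]
  #8 pop 7: in=2 → 2 (was ⊥); enqueue [5]
  #9 pop 0: in=⊤ → ⊤ (no change)
  #10 pop 1: in=1 → 2 (no change)
  #11 pop 2: in=1 → 3 (was ⊥); enqueue [3]
  #12 pop 5: in=⊤ → ⊤ (was ⊥); enqueue []
  #13 pop 3: in=⊤ → ⊤ (was 1); enqueue []

Fixpoint:
  val[0] = ⊤
  val[1] = 2
  val[2] = 3
  val[3] = ⊤
  val[4] = 1
  val[5] = ⊤
  val[6] = 1
  val[7] = 2

no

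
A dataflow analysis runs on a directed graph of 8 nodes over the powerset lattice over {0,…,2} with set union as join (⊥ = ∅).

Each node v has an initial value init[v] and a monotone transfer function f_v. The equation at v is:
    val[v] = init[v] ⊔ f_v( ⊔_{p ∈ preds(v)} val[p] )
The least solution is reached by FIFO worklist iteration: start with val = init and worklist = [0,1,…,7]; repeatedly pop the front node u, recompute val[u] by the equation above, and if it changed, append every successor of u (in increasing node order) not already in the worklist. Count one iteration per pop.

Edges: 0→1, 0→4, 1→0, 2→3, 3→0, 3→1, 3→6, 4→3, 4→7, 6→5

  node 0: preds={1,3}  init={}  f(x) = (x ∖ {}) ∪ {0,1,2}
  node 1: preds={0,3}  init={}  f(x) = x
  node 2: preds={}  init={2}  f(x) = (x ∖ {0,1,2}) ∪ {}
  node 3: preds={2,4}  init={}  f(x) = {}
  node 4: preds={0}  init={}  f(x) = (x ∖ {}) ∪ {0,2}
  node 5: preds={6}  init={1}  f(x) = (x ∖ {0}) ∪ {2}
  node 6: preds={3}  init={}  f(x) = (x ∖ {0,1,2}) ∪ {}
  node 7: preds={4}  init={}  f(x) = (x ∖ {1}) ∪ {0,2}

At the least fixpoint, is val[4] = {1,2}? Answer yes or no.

no

Iteration log — 10 steps:
  step 1. node 0  ⊔preds={}  new={0,1,2}  old={}  +wl: 
  step 2. node 1  ⊔preds={0,1,2}  new={0,1,2}  old={}  +wl: 0
  step 3. node 2  ⊔preds={}  new={2}  stable
  step 4. node 3  ⊔preds={2}  new={}  stable
  step 5. node 4  ⊔preds={0,1,2}  new={0,1,2}  old={}  +wl: 3
  step 6. node 5  ⊔preds={}  new={1,2}  old={1}  +wl: 
  step 7. node 6  ⊔preds={}  new={}  stable
  step 8. node 7  ⊔preds={0,1,2}  new={0,2}  old={}  +wl: 
  step 9. node 0  ⊔preds={0,1,2}  new={0,1,2}  stable
  step 10. node 3  ⊔preds={0,1,2}  new={}  stable

Least fixpoint reached:
  node 0: {0,1,2}
  node 1: {0,1,2}
  node 2: {2}
  node 3: {}
  node 4: {0,1,2}
  node 5: {1,2}
  node 6: {}
  node 7: {0,2}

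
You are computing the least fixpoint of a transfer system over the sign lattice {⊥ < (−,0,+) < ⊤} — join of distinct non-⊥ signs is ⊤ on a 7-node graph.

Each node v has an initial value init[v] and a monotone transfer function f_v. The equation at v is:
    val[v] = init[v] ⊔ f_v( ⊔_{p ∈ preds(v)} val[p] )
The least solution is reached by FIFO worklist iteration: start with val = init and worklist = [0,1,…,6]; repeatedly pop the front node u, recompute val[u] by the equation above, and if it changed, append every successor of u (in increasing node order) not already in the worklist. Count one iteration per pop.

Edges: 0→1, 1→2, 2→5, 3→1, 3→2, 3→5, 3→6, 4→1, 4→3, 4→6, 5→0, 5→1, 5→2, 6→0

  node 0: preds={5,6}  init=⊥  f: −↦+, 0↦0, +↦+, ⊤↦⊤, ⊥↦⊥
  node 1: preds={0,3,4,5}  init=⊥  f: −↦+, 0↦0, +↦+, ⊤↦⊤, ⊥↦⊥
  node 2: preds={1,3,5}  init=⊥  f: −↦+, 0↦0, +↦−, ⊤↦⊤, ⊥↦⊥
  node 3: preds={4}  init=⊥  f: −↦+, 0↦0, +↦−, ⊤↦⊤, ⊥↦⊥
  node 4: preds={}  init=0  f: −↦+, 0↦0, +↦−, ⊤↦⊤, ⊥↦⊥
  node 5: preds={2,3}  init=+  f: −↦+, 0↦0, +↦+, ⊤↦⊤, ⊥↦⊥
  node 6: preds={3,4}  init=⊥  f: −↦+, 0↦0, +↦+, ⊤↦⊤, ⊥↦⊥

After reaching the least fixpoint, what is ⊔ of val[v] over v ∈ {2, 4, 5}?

Iteration log — 11 steps:
  step 1. node 0  ⊔preds=+  new=+  old=⊥  +wl: 
  step 2. node 1  ⊔preds=⊤  new=⊤  old=⊥  +wl: 
  step 3. node 2  ⊔preds=⊤  new=⊤  old=⊥  +wl: 
  step 4. node 3  ⊔preds=0  new=0  old=⊥  +wl: 1,2
  step 5. node 4  ⊔preds=⊥  new=0  stable
  step 6. node 5  ⊔preds=⊤  new=⊤  old=+  +wl: 0
  step 7. node 6  ⊔preds=0  new=0  old=⊥  +wl: 
  step 8. node 1  ⊔preds=⊤  new=⊤  stable
  step 9. node 2  ⊔preds=⊤  new=⊤  stable
  step 10. node 0  ⊔preds=⊤  new=⊤  old=+  +wl: 1
  step 11. node 1  ⊔preds=⊤  new=⊤  stable

Least fixpoint reached:
  node 0: ⊤
  node 1: ⊤
  node 2: ⊤
  node 3: 0
  node 4: 0
  node 5: ⊤
  node 6: 0

⊤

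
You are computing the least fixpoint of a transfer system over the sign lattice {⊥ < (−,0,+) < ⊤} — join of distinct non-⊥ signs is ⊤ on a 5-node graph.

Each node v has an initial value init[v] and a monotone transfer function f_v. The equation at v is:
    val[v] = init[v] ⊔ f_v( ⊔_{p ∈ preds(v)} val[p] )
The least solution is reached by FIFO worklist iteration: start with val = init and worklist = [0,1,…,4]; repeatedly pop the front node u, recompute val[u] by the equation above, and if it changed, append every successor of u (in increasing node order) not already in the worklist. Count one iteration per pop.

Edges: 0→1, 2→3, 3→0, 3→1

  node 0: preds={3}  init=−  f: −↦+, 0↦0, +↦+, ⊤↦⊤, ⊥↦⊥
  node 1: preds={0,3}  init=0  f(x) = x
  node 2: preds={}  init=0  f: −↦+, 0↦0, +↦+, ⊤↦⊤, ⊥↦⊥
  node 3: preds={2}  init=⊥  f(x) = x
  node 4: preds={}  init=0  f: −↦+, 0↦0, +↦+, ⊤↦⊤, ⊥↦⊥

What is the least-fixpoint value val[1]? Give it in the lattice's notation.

Trace (7 dequeues):
  [1] u=0 | in ⊥ | out − | ==
  [2] u=1 | in − | out ⊤ | prev 0 | push {}
  [3] u=2 | in ⊥ | out 0 | ==
  [4] u=3 | in 0 | out 0 | prev ⊥ | push {0,1}
  [5] u=4 | in ⊥ | out 0 | ==
  [6] u=0 | in 0 | out ⊤ | prev − | push {}
  [7] u=1 | in ⊤ | out ⊤ | ==

Converged values:
  [0] ⊤
  [1] ⊤
  [2] 0
  [3] 0
  [4] 0

⊤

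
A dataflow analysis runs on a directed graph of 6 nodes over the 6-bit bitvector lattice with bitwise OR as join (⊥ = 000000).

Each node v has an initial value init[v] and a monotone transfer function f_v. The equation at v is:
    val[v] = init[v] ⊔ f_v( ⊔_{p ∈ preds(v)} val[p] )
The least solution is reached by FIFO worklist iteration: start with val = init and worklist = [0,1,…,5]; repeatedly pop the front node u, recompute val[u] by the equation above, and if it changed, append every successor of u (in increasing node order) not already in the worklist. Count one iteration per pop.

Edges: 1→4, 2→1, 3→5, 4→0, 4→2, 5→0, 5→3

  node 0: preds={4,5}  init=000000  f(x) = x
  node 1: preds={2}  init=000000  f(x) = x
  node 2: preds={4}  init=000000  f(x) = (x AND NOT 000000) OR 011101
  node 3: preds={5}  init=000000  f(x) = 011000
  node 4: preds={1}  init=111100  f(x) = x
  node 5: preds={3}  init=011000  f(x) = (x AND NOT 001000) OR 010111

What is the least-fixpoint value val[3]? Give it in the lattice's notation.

Worklist (12 pops):
  #1 pop 0: in=111100 → 111100 (was 000000); enqueue []
  #2 pop 1: in=000000 → 000000 (no change)
  #3 pop 2: in=111100 → 111101 (was 000000); enqueue [1]
  #4 pop 3: in=011000 → 011000 (was 000000); enqueue []
  #5 pop 4: in=000000 → 111100 (no change)
  #6 pop 5: in=011000 → 011111 (was 011000); enqueue [0,3]
  #7 pop 1: in=111101 → 111101 (was 000000); enqueue [4]
  #8 pop 0: in=111111 → 111111 (was 111100); enqueue []
  #9 pop 3: in=011111 → 011000 (no change)
  #10 pop 4: in=111101 → 111101 (was 111100); enqueue [0,2]
  #11 pop 0: in=111111 → 111111 (no change)
  #12 pop 2: in=111101 → 111101 (no change)

Fixpoint:
  val[0] = 111111
  val[1] = 111101
  val[2] = 111101
  val[3] = 011000
  val[4] = 111101
  val[5] = 011111

011000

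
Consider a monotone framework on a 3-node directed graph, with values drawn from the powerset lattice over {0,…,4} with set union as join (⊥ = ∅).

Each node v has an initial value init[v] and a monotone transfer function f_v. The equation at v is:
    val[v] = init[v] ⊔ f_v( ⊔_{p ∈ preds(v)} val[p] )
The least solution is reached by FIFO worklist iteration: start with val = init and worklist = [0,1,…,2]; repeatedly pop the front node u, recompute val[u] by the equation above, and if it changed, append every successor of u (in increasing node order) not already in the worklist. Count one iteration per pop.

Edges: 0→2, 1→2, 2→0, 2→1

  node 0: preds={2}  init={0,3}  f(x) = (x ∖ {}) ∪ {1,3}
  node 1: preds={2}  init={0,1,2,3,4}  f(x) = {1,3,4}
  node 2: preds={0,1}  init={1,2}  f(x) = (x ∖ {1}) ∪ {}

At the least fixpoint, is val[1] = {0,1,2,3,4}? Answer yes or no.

Worklist (6 pops):
  #1 pop 0: in={1,2} → {0,1,2,3} (was {0,3}); enqueue []
  #2 pop 1: in={1,2} → {0,1,2,3,4} (no change)
  #3 pop 2: in={0,1,2,3,4} → {0,1,2,3,4} (was {1,2}); enqueue [0,1]
  #4 pop 0: in={0,1,2,3,4} → {0,1,2,3,4} (was {0,1,2,3}); enqueue [2]
  #5 pop 1: in={0,1,2,3,4} → {0,1,2,3,4} (no change)
  #6 pop 2: in={0,1,2,3,4} → {0,1,2,3,4} (no change)

Fixpoint:
  val[0] = {0,1,2,3,4}
  val[1] = {0,1,2,3,4}
  val[2] = {0,1,2,3,4}

yes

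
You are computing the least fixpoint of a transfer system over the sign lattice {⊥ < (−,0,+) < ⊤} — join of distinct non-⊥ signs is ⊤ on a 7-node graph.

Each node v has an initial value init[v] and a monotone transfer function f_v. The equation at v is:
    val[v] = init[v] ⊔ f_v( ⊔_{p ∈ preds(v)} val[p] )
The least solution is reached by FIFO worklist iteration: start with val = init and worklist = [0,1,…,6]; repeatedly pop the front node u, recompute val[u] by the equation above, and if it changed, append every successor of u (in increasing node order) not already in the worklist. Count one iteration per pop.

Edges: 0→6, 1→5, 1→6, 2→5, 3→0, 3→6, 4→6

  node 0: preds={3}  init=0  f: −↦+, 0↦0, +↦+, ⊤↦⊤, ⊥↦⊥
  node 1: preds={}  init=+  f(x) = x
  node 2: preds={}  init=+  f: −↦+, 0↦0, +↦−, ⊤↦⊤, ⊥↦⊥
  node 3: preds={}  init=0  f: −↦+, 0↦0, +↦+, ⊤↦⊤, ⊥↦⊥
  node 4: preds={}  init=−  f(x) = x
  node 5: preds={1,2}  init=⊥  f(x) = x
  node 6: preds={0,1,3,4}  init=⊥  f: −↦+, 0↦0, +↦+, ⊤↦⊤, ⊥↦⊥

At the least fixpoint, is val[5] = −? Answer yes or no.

Iteration log — 7 steps:
  step 1. node 0  ⊔preds=0  new=0  stable
  step 2. node 1  ⊔preds=⊥  new=+  stable
  step 3. node 2  ⊔preds=⊥  new=+  stable
  step 4. node 3  ⊔preds=⊥  new=0  stable
  step 5. node 4  ⊔preds=⊥  new=−  stable
  step 6. node 5  ⊔preds=+  new=+  old=⊥  +wl: 
  step 7. node 6  ⊔preds=⊤  new=⊤  old=⊥  +wl: 

Least fixpoint reached:
  node 0: 0
  node 1: +
  node 2: +
  node 3: 0
  node 4: −
  node 5: +
  node 6: ⊤

no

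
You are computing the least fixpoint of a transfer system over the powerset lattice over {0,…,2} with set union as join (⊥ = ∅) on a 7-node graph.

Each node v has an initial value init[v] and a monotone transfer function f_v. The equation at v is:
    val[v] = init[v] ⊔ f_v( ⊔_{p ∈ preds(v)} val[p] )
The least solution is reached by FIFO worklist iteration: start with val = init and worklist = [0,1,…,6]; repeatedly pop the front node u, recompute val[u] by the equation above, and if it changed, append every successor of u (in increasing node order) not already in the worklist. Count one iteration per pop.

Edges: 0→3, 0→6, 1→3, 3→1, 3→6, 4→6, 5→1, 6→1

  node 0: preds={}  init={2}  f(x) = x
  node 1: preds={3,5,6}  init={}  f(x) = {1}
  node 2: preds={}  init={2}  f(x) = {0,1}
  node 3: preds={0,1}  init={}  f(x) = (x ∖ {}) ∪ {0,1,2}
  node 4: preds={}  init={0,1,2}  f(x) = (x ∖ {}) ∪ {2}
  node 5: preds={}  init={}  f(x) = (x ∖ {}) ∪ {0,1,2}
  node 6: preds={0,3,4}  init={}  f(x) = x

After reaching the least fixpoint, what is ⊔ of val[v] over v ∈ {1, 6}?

Trace (8 dequeues):
  [1] u=0 | in {} | out {2} | ==
  [2] u=1 | in {} | out {1} | prev {} | push {}
  [3] u=2 | in {} | out {0,1,2} | prev {2} | push {}
  [4] u=3 | in {1,2} | out {0,1,2} | prev {} | push {1}
  [5] u=4 | in {} | out {0,1,2} | ==
  [6] u=5 | in {} | out {0,1,2} | prev {} | push {}
  [7] u=6 | in {0,1,2} | out {0,1,2} | prev {} | push {}
  [8] u=1 | in {0,1,2} | out {1} | ==

Converged values:
  [0] {2}
  [1] {1}
  [2] {0,1,2}
  [3] {0,1,2}
  [4] {0,1,2}
  [5] {0,1,2}
  [6] {0,1,2}

{0,1,2}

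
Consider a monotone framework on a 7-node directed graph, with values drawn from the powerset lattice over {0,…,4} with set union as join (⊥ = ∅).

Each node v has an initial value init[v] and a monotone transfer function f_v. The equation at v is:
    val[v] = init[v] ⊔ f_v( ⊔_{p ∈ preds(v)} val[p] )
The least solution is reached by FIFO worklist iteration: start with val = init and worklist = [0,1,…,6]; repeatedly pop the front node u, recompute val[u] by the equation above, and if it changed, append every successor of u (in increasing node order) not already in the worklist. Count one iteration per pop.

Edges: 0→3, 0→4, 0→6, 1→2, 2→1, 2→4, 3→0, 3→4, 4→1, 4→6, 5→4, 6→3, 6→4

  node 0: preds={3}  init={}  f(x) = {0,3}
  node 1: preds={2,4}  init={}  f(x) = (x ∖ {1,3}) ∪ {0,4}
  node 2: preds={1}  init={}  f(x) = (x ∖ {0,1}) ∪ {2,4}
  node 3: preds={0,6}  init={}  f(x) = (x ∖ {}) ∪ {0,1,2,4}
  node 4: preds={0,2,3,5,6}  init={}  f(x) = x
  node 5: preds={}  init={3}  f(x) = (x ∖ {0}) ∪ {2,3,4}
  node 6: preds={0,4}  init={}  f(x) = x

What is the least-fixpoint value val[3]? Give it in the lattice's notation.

Worklist (12 pops):
  #1 pop 0: in={} → {0,3} (was {}); enqueue []
  #2 pop 1: in={} → {0,4} (was {}); enqueue []
  #3 pop 2: in={0,4} → {2,4} (was {}); enqueue [1]
  #4 pop 3: in={0,3} → {0,1,2,3,4} (was {}); enqueue [0]
  #5 pop 4: in={0,1,2,3,4} → {0,1,2,3,4} (was {}); enqueue []
  #6 pop 5: in={} → {2,3,4} (was {3}); enqueue [4]
  #7 pop 6: in={0,1,2,3,4} → {0,1,2,3,4} (was {}); enqueue [3]
  #8 pop 1: in={0,1,2,3,4} → {0,2,4} (was {0,4}); enqueue [2]
  #9 pop 0: in={0,1,2,3,4} → {0,3} (no change)
  #10 pop 4: in={0,1,2,3,4} → {0,1,2,3,4} (no change)
  #11 pop 3: in={0,1,2,3,4} → {0,1,2,3,4} (no change)
  #12 pop 2: in={0,2,4} → {2,4} (no change)

Fixpoint:
  val[0] = {0,3}
  val[1] = {0,2,4}
  val[2] = {2,4}
  val[3] = {0,1,2,3,4}
  val[4] = {0,1,2,3,4}
  val[5] = {2,3,4}
  val[6] = {0,1,2,3,4}

{0,1,2,3,4}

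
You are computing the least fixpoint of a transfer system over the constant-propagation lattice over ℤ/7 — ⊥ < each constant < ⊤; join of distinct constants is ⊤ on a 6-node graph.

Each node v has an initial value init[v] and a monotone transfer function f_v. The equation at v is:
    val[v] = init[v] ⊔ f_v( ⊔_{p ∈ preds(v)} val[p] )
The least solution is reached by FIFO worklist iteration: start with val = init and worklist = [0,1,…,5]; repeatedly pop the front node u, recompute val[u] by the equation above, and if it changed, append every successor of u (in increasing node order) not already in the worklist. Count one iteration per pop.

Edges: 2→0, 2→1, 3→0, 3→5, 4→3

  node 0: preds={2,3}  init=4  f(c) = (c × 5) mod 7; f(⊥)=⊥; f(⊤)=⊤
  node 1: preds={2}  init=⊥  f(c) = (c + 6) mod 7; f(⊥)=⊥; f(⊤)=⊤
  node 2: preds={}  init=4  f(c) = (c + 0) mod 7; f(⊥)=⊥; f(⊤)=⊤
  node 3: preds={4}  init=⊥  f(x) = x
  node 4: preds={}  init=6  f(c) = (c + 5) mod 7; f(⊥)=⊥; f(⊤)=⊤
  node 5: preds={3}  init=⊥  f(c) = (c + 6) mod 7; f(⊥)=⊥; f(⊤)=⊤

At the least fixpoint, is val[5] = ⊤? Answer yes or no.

no

Worklist (7 pops):
  #1 pop 0: in=4 → ⊤ (was 4); enqueue []
  #2 pop 1: in=4 → 3 (was ⊥); enqueue []
  #3 pop 2: in=⊥ → 4 (no change)
  #4 pop 3: in=6 → 6 (was ⊥); enqueue [0]
  #5 pop 4: in=⊥ → 6 (no change)
  #6 pop 5: in=6 → 5 (was ⊥); enqueue []
  #7 pop 0: in=⊤ → ⊤ (no change)

Fixpoint:
  val[0] = ⊤
  val[1] = 3
  val[2] = 4
  val[3] = 6
  val[4] = 6
  val[5] = 5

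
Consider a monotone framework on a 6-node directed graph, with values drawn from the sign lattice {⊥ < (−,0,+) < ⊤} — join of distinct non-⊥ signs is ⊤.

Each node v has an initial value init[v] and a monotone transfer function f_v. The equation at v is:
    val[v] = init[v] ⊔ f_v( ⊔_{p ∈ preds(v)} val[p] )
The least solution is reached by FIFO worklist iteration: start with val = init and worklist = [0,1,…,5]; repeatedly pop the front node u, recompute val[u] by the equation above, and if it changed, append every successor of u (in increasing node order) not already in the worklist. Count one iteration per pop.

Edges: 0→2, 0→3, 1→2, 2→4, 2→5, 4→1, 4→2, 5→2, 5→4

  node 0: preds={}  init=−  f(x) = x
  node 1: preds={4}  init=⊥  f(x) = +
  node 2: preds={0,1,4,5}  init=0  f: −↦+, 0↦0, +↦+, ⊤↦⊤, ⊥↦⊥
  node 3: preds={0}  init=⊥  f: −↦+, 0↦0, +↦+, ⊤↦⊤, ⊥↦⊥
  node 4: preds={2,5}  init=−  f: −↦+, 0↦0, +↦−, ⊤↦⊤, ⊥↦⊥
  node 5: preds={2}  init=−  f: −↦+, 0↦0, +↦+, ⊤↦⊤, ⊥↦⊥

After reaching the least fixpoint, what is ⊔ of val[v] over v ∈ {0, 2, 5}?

⊤

Worklist (9 pops):
  #1 pop 0: in=⊥ → − (no change)
  #2 pop 1: in=− → + (was ⊥); enqueue []
  #3 pop 2: in=⊤ → ⊤ (was 0); enqueue []
  #4 pop 3: in=− → + (was ⊥); enqueue []
  #5 pop 4: in=⊤ → ⊤ (was −); enqueue [1,2]
  #6 pop 5: in=⊤ → ⊤ (was −); enqueue [4]
  #7 pop 1: in=⊤ → + (no change)
  #8 pop 2: in=⊤ → ⊤ (no change)
  #9 pop 4: in=⊤ → ⊤ (no change)

Fixpoint:
  val[0] = −
  val[1] = +
  val[2] = ⊤
  val[3] = +
  val[4] = ⊤
  val[5] = ⊤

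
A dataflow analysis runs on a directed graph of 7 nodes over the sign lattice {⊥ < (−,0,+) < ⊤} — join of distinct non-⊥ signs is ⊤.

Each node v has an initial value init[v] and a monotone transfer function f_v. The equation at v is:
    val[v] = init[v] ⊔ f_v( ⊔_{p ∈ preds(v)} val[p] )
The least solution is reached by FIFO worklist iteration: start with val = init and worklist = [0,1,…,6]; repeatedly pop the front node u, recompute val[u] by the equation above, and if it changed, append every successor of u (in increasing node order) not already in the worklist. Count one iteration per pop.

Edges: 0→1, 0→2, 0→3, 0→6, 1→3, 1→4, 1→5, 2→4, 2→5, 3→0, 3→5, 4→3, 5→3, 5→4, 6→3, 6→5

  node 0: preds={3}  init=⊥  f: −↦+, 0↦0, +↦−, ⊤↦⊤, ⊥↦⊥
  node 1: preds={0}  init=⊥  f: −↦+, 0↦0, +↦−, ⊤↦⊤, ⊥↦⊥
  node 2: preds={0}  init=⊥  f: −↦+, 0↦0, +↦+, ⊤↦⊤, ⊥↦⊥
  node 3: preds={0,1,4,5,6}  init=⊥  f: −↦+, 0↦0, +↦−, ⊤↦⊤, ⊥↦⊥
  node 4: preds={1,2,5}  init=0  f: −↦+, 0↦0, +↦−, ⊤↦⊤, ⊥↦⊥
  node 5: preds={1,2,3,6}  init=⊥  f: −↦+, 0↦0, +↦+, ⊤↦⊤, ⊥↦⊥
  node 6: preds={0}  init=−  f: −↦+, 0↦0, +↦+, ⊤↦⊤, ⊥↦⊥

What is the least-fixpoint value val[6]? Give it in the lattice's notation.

Trace (16 dequeues):
  [1] u=0 | in ⊥ | out ⊥ | ==
  [2] u=1 | in ⊥ | out ⊥ | ==
  [3] u=2 | in ⊥ | out ⊥ | ==
  [4] u=3 | in ⊤ | out ⊤ | prev ⊥ | push {0}
  [5] u=4 | in ⊥ | out 0 | ==
  [6] u=5 | in ⊤ | out ⊤ | prev ⊥ | push {3,4}
  [7] u=6 | in ⊥ | out − | ==
  [8] u=0 | in ⊤ | out ⊤ | prev ⊥ | push {1,2,6}
  [9] u=3 | in ⊤ | out ⊤ | ==
  [10] u=4 | in ⊤ | out ⊤ | prev 0 | push {3}
  [11] u=1 | in ⊤ | out ⊤ | prev ⊥ | push {4,5}
  [12] u=2 | in ⊤ | out ⊤ | prev ⊥ | push {}
  [13] u=6 | in ⊤ | out ⊤ | prev − | push {}
  [14] u=3 | in ⊤ | out ⊤ | ==
  [15] u=4 | in ⊤ | out ⊤ | ==
  [16] u=5 | in ⊤ | out ⊤ | ==

Converged values:
  [0] ⊤
  [1] ⊤
  [2] ⊤
  [3] ⊤
  [4] ⊤
  [5] ⊤
  [6] ⊤

⊤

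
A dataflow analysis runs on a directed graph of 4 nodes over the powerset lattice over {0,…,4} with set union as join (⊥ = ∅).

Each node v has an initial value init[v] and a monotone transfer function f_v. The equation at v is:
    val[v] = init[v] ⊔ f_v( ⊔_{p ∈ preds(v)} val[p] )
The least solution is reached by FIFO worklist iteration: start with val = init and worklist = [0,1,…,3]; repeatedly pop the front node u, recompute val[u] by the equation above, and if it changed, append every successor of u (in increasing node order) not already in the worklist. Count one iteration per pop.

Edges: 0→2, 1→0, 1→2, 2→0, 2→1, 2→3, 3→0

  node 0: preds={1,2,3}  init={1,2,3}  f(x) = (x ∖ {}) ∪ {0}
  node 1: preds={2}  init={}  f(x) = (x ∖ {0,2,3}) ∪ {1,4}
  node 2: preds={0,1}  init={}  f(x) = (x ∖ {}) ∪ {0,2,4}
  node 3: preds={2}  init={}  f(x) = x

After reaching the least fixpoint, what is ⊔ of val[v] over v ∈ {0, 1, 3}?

{0,1,2,3,4}

Trace (7 dequeues):
  [1] u=0 | in {} | out {0,1,2,3} | prev {1,2,3} | push {}
  [2] u=1 | in {} | out {1,4} | prev {} | push {0}
  [3] u=2 | in {0,1,2,3,4} | out {0,1,2,3,4} | prev {} | push {1}
  [4] u=3 | in {0,1,2,3,4} | out {0,1,2,3,4} | prev {} | push {}
  [5] u=0 | in {0,1,2,3,4} | out {0,1,2,3,4} | prev {0,1,2,3} | push {2}
  [6] u=1 | in {0,1,2,3,4} | out {1,4} | ==
  [7] u=2 | in {0,1,2,3,4} | out {0,1,2,3,4} | ==

Converged values:
  [0] {0,1,2,3,4}
  [1] {1,4}
  [2] {0,1,2,3,4}
  [3] {0,1,2,3,4}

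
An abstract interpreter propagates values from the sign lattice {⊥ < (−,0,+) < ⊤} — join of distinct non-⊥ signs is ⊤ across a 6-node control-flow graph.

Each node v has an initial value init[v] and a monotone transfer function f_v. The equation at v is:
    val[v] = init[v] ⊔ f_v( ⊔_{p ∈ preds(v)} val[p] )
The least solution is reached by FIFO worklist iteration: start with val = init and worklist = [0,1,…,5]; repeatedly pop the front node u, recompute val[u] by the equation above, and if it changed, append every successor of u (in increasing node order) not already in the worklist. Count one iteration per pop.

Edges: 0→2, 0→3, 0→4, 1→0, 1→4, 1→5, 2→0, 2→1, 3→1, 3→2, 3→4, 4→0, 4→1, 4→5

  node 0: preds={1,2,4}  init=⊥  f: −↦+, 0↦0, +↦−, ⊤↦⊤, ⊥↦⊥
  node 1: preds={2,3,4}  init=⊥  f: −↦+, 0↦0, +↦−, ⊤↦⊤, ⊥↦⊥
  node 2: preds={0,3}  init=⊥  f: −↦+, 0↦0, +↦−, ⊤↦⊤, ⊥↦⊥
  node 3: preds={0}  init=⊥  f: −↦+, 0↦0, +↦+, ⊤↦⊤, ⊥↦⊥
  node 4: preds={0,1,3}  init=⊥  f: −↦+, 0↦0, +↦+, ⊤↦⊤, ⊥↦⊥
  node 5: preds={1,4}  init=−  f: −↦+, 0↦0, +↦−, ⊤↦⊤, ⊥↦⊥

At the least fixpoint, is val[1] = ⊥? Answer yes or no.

Trace (6 dequeues):
  [1] u=0 | in ⊥ | out ⊥ | ==
  [2] u=1 | in ⊥ | out ⊥ | ==
  [3] u=2 | in ⊥ | out ⊥ | ==
  [4] u=3 | in ⊥ | out ⊥ | ==
  [5] u=4 | in ⊥ | out ⊥ | ==
  [6] u=5 | in ⊥ | out − | ==

Converged values:
  [0] ⊥
  [1] ⊥
  [2] ⊥
  [3] ⊥
  [4] ⊥
  [5] −

yes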